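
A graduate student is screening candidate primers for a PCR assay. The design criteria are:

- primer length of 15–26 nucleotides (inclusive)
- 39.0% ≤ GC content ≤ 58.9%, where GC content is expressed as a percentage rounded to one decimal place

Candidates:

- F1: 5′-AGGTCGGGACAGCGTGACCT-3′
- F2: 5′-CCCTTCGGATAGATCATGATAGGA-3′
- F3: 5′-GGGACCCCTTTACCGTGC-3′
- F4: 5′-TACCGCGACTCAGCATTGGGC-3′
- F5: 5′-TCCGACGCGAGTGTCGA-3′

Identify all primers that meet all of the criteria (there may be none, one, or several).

F2 only.

F1 (20 nt, A=4 T=3 G=8 C=5): length 20 ✓; GC 13/20 = 65.0%, outside 39.0–58.9% ✗ — fails.
F2 (24 nt, A=7 T=6 G=6 C=5): length 24 ✓; GC 11/24 = 45.8% ✓ — passes.
F3 (18 nt, A=2 T=4 G=5 C=7): length 18 ✓; GC 12/18 = 66.7%, outside 39.0–58.9% ✗ — fails.
F4 (21 nt, A=4 T=4 G=6 C=7): length 21 ✓; GC 13/21 = 61.9%, outside 39.0–58.9% ✗ — fails.
F5 (17 nt, A=3 T=3 G=6 C=5): length 17 ✓; GC 11/17 = 64.7%, outside 39.0–58.9% ✗ — fails.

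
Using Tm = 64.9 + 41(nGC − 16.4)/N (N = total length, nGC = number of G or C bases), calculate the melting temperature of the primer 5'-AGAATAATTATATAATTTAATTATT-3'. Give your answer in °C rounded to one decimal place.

Base counts: A=12, T=12, G=1, C=0; G+C = 1, N = 25.
Tm = 64.9 + 41·(1 − 16.4)/25 = 64.9 + -631.40/25 = 39.6°C.

39.6°C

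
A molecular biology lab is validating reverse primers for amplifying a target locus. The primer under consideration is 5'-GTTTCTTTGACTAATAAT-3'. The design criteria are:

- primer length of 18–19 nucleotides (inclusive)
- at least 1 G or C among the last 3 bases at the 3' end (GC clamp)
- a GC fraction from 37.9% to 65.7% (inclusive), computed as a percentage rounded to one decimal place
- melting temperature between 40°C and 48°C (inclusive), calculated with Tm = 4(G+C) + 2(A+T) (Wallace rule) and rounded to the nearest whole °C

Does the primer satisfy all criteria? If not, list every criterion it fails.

Fails: GC clamp, GC content.

Base counts: A=5, T=9, G=2, C=2 (length 18).
length: length 18 ✓
GC clamp: 3' end AAT has 0 G/C, need ≥1 ✗
GC content: GC 4/18 = 22.2%, outside 37.9–65.7% ✗
Tm: Tm = 2·14 + 4·4 = 44°C ✓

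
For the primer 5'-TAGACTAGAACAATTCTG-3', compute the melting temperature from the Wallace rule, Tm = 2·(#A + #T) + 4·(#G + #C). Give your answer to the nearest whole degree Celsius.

48°C

Base counts: A=7, T=5, G=3, C=3 (length 18).
Tm = 2·(7+5) + 4·(3+3) = 2·12 + 4·6 = 24 + 24 = 48°C.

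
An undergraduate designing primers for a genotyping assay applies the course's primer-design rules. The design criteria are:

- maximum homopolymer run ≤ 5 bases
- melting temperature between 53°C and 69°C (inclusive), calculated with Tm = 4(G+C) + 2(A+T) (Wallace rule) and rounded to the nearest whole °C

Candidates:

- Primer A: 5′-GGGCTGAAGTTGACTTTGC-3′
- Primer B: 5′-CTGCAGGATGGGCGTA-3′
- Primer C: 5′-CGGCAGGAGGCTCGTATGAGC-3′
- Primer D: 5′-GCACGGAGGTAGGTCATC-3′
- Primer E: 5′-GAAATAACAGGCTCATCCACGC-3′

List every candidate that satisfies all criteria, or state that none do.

Primer A, Primer D and Primer E.

Primer A (19 nt, A=3 T=6 G=7 C=3): longest run = 3 ✓; Tm = 2·9 + 4·10 = 58°C ✓ — passes.
Primer B (16 nt, A=3 T=3 G=7 C=3): longest run = 3 ✓; Tm = 2·6 + 4·10 = 52°C, outside 53–69°C ✗ — fails.
Primer C (21 nt, A=4 T=3 G=9 C=5): longest run = 2 ✓; Tm = 2·7 + 4·14 = 70°C, outside 53–69°C ✗ — fails.
Primer D (18 nt, A=4 T=3 G=7 C=4): longest run = 2 ✓; Tm = 2·7 + 4·11 = 58°C ✓ — passes.
Primer E (22 nt, A=8 T=3 G=4 C=7): longest run = 3 ✓; Tm = 2·11 + 4·11 = 66°C ✓ — passes.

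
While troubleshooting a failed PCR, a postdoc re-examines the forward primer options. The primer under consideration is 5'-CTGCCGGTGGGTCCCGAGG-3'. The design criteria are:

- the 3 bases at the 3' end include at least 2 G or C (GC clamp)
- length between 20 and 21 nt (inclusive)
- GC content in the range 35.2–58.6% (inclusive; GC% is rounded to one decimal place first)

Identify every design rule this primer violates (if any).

Base counts: A=1, T=3, G=9, C=6 (length 19).
GC clamp: 3' end AGG has 2 G/C ✓
length: length 19, outside 20–21 ✗
GC content: GC 15/19 = 78.9%, outside 35.2–58.6% ✗

Fails: length, GC content.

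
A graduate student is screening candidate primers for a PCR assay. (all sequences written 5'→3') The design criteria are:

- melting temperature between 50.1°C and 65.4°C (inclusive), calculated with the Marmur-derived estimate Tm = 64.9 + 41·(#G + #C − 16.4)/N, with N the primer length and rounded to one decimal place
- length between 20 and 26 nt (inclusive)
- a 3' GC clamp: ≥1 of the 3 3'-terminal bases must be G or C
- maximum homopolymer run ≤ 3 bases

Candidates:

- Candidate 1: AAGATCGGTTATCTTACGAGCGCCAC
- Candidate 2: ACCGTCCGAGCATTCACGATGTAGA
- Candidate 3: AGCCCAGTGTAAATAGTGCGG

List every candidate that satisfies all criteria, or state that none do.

Candidate 1 (26 nt, A=7 T=6 G=6 C=7): Tm = 64.9 + 41·(13 − 16.4)/26 = 59.5°C ✓; length 26 ✓; 3' end CAC has 2 G/C ✓; longest run = 2 ✓ — passes.
Candidate 2 (25 nt, A=7 T=5 G=6 C=7): Tm = 64.9 + 41·(13 − 16.4)/25 = 59.3°C ✓; length 25 ✓; 3' end AGA has 1 G/C ✓; longest run = 2 ✓ — passes.
Candidate 3 (21 nt, A=6 T=4 G=7 C=4): Tm = 64.9 + 41·(11 − 16.4)/21 = 54.4°C ✓; length 21 ✓; 3' end CGG has 3 G/C ✓; longest run = 3 ✓ — passes.

Candidate 1, Candidate 2 and Candidate 3.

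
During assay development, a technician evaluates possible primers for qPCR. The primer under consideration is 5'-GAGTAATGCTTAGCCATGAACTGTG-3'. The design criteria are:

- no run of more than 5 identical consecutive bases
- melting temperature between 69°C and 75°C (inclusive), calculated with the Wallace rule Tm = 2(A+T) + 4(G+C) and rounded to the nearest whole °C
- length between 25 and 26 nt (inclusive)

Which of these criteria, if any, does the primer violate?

Meets all criteria.

Base counts: A=7, T=7, G=7, C=4 (length 25).
homopolymer run: longest run = 2 ✓
Tm: Tm = 2·14 + 4·11 = 72°C ✓
length: length 25 ✓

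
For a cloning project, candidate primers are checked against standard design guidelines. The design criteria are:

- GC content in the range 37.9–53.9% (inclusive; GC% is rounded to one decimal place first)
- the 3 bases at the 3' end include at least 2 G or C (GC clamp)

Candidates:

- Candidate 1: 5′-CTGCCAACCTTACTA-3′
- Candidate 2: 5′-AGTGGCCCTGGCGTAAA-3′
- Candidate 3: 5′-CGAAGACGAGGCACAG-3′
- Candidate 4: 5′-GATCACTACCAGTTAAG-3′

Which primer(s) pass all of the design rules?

None of the candidates satisfy all criteria.

Candidate 1 (15 nt, A=4 T=4 G=1 C=6): GC 7/15 = 46.7% ✓; 3' end CTA has 1 G/C, need ≥2 ✗ — fails.
Candidate 2 (17 nt, A=4 T=3 G=6 C=4): GC 10/17 = 58.8%, outside 37.9–53.9% ✗; 3' end AAA has 0 G/C, need ≥2 ✗ — fails.
Candidate 3 (16 nt, A=6 T=0 G=6 C=4): GC 10/16 = 62.5%, outside 37.9–53.9% ✗; 3' end CAG has 2 G/C ✓ — fails.
Candidate 4 (17 nt, A=6 T=4 G=3 C=4): GC 7/17 = 41.2% ✓; 3' end AAG has 1 G/C, need ≥2 ✗ — fails.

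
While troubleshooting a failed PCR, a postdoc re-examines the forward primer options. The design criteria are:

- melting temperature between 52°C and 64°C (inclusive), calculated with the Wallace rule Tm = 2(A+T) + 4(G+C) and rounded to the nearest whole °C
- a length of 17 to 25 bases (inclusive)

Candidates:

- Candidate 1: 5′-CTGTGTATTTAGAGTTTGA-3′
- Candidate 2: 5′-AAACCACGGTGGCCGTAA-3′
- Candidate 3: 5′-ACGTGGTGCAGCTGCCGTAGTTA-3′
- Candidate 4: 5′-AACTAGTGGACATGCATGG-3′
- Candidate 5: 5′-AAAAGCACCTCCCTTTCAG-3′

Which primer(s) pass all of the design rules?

Candidate 2, Candidate 4 and Candidate 5.

Candidate 1 (19 nt, A=4 T=9 G=5 C=1): Tm = 2·13 + 4·6 = 50°C, outside 52–64°C ✗; length 19 ✓ — fails.
Candidate 2 (18 nt, A=6 T=2 G=5 C=5): Tm = 2·8 + 4·10 = 56°C ✓; length 18 ✓ — passes.
Candidate 3 (23 nt, A=4 T=6 G=8 C=5): Tm = 2·10 + 4·13 = 72°C, outside 52–64°C ✗; length 23 ✓ — fails.
Candidate 4 (19 nt, A=6 T=4 G=6 C=3): Tm = 2·10 + 4·9 = 56°C ✓; length 19 ✓ — passes.
Candidate 5 (19 nt, A=6 T=4 G=2 C=7): Tm = 2·10 + 4·9 = 56°C ✓; length 19 ✓ — passes.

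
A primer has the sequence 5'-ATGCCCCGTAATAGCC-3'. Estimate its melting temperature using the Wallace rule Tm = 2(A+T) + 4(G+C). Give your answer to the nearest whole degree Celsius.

Base counts: A=4, T=3, G=3, C=6 (length 16).
Tm = 2·(4+3) + 4·(3+6) = 2·7 + 4·9 = 14 + 36 = 50°C.

50°C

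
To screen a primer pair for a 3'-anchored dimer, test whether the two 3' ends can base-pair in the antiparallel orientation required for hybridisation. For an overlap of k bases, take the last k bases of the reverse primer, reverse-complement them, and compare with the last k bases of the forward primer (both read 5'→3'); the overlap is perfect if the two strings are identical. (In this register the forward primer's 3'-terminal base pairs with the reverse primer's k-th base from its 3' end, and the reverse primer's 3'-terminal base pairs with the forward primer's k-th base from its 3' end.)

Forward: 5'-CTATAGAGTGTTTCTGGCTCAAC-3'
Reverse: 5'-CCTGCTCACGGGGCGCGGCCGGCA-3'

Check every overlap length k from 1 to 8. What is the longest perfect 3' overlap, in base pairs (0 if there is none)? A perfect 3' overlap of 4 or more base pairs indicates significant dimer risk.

Last 8 bases (5'→3') — forward …GGCTCAAC, reverse …GGCCGGCA.
Reverse complement of the reverse primer's last 8 bases: TGCCGGCC; its first k bases are the reverse complement of the reverse primer's last k bases, so a perfect k-base overlap needs the forward primer's last k bases to equal them.
Comparing (forward last k vs required): k=1: C vs T ✗; k=2: AC vs TG ✗; k=3: AAC vs TGC ✗; k=4: CAAC vs TGCC ✗; k=5: TCAAC vs TGCCG ✗; k=6: CTCAAC vs TGCCGG ✗; k=7: GCTCAAC vs TGCCGGC ✗; k=8: GGCTCAAC vs TGCCGGCC ✗.
No overlap length from 1 to 8 is perfect, so the longest perfect 3' overlap is 0.

Longest perfect overlap: 0 complementary base pairs; below the dimer-risk threshold (threshold 4).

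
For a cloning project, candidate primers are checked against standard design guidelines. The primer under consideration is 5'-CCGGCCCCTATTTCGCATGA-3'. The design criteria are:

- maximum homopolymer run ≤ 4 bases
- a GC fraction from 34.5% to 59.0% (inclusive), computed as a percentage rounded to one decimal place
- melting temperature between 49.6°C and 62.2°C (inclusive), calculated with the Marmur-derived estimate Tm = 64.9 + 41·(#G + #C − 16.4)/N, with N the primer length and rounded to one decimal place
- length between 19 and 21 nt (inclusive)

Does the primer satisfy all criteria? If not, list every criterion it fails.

Fails: GC content.

Base counts: A=3, T=5, G=4, C=8 (length 20).
homopolymer run: longest run = 4 ✓
GC content: GC 12/20 = 60.0%, outside 34.5–59.0% ✗
Tm: Tm = 64.9 + 41·(12 − 16.4)/20 = 55.9°C ✓
length: length 20 ✓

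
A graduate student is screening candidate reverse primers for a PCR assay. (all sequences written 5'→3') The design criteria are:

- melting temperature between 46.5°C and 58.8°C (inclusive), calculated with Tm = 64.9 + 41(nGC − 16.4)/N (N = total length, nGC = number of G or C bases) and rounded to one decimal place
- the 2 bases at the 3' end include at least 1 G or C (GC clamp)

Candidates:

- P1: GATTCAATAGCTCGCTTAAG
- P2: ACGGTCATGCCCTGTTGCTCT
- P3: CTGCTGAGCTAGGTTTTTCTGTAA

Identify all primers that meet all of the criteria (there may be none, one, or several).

P1 and P2.

P1 (20 nt, A=6 T=6 G=4 C=4): Tm = 64.9 + 41·(8 − 16.4)/20 = 47.7°C ✓; 3' end AG has 1 G/C ✓ — passes.
P2 (21 nt, A=2 T=7 G=5 C=7): Tm = 64.9 + 41·(12 − 16.4)/21 = 56.3°C ✓; 3' end CT has 1 G/C ✓ — passes.
P3 (24 nt, A=4 T=10 G=6 C=4): Tm = 64.9 + 41·(10 − 16.4)/24 = 54.0°C ✓; 3' end AA has 0 G/C, need ≥1 ✗ — fails.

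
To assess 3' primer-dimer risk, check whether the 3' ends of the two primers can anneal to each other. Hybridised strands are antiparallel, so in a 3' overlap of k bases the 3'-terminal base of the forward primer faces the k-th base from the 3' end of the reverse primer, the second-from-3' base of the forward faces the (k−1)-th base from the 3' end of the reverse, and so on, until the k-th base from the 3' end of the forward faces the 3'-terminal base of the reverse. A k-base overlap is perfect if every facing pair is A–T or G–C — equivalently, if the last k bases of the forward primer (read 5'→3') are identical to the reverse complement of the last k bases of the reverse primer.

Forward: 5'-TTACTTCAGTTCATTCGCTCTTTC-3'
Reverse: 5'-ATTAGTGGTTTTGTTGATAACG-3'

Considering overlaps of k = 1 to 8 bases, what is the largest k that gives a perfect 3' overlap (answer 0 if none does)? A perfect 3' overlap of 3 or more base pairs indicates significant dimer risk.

Longest perfect overlap: 1 complementary base pair; below the dimer-risk threshold (threshold 3).

Last 8 bases (5'→3') — forward …GCTCTTTC, reverse …TGATAACG.
Reverse complement of the reverse primer's last 8 bases: CGTTATCA; its first k bases are the reverse complement of the reverse primer's last k bases, so a perfect k-base overlap needs the forward primer's last k bases to equal them.
Comparing (forward last k vs required): k=1: C vs C ✓; k=2: TC vs CG ✗; k=3: TTC vs CGT ✗; k=4: TTTC vs CGTT ✗; k=5: CTTTC vs CGTTA ✗; k=6: TCTTTC vs CGTTAT ✗; k=7: CTCTTTC vs CGTTATC ✗; k=8: GCTCTTTC vs CGTTATCA ✗.
Only k = 1 is perfect, so the longest perfect 3' overlap is 1.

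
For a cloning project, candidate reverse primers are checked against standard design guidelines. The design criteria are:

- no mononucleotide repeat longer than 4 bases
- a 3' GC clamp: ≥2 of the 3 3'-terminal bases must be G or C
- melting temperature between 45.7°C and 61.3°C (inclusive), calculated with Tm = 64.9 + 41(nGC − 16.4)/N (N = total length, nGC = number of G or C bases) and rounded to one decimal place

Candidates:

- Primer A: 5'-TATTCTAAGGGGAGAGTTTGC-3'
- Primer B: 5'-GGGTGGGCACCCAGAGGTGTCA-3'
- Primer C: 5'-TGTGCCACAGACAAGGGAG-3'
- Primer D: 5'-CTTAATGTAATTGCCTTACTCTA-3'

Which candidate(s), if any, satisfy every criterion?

Primer A and Primer C.

Primer A (21 nt, A=5 T=7 G=7 C=2): longest run = 4 ✓; 3' end TGC has 2 G/C ✓; Tm = 64.9 + 41·(9 − 16.4)/21 = 50.5°C ✓ — passes.
Primer B (22 nt, A=4 T=3 G=10 C=5): longest run = 3 ✓; 3' end TCA has 1 G/C, need ≥2 ✗; Tm = 64.9 + 41·(15 − 16.4)/22 = 62.3°C, outside 45.7–61.3°C ✗ — fails.
Primer C (19 nt, A=6 T=2 G=7 C=4): longest run = 3 ✓; 3' end GAG has 2 G/C ✓; Tm = 64.9 + 41·(11 − 16.4)/19 = 53.2°C ✓ — passes.
Primer D (23 nt, A=6 T=10 G=2 C=5): longest run = 2 ✓; 3' end CTA has 1 G/C, need ≥2 ✗; Tm = 64.9 + 41·(7 − 16.4)/23 = 48.1°C ✓ — fails.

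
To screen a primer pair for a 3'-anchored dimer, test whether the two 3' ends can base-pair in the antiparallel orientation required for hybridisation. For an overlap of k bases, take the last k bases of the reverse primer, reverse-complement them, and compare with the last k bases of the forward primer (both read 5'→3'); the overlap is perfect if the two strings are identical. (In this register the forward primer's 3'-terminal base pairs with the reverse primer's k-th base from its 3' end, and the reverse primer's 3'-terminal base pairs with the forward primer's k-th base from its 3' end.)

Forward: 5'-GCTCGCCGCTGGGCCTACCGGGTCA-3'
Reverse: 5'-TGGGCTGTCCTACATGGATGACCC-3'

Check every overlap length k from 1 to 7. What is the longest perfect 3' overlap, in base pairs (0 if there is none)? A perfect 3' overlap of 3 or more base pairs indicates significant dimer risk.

Last 7 bases (5'→3') — forward …CGGGTCA, reverse …ATGACCC.
Reverse complement of the reverse primer's last 7 bases: GGGTCAT; its first k bases are the reverse complement of the reverse primer's last k bases, so a perfect k-base overlap needs the forward primer's last k bases to equal them.
Comparing (forward last k vs required): k=1: A vs G ✗; k=2: CA vs GG ✗; k=3: TCA vs GGG ✗; k=4: GTCA vs GGGT ✗; k=5: GGTCA vs GGGTC ✗; k=6: GGGTCA vs GGGTCA ✓; k=7: CGGGTCA vs GGGTCAT ✗.
Only k = 6 is perfect, so the longest perfect 3' overlap is 6.

Longest perfect overlap: 6 complementary base pairs; significant dimer risk (threshold 3).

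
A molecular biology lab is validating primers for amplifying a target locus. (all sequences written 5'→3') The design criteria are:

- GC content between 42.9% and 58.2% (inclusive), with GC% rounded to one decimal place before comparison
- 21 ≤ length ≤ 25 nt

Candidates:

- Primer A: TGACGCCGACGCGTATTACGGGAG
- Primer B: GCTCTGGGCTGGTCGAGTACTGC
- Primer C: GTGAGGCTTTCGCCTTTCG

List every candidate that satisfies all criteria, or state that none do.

Primer A (24 nt, A=5 T=4 G=9 C=6): GC 15/24 = 62.5%, outside 42.9–58.2% ✗; length 24 ✓ — fails.
Primer B (23 nt, A=2 T=6 G=9 C=6): GC 15/23 = 65.2%, outside 42.9–58.2% ✗; length 23 ✓ — fails.
Primer C (19 nt, A=1 T=7 G=6 C=5): GC 11/19 = 57.9% ✓; length 19, outside 21–25 ✗ — fails.

None of the candidates satisfy all criteria.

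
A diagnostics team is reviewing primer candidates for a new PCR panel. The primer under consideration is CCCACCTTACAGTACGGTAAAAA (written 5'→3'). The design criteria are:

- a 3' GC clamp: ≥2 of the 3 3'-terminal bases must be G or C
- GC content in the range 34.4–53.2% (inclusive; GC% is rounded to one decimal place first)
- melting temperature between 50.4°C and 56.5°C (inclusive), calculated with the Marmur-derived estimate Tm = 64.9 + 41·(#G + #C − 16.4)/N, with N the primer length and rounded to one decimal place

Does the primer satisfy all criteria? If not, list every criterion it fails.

Base counts: A=9, T=4, G=3, C=7 (length 23).
GC clamp: 3' end AAA has 0 G/C, need ≥2 ✗
GC content: GC 10/23 = 43.5% ✓
Tm: Tm = 64.9 + 41·(10 − 16.4)/23 = 53.5°C ✓

Fails: GC clamp.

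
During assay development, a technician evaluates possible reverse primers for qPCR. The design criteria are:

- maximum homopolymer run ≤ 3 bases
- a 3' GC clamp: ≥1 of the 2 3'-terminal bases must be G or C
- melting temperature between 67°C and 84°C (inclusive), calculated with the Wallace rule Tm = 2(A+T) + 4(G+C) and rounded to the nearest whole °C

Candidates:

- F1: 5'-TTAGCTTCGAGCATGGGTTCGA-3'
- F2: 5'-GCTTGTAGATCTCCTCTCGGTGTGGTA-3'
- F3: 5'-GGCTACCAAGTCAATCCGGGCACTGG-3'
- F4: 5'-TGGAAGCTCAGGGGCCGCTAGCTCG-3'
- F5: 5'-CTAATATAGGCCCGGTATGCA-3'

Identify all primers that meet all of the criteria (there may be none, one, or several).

F1 (22 nt, A=4 T=7 G=7 C=4): longest run = 3 ✓; 3' end GA has 1 G/C ✓; Tm = 2·11 + 4·11 = 66°C, outside 67–84°C ✗ — fails.
F2 (27 nt, A=3 T=10 G=8 C=6): longest run = 2 ✓; 3' end TA has 0 G/C, need ≥1 ✗; Tm = 2·13 + 4·14 = 82°C ✓ — fails.
F3 (26 nt, A=6 T=4 G=8 C=8): longest run = 3 ✓; 3' end GG has 2 G/C ✓; Tm = 2·10 + 4·16 = 84°C ✓ — passes.
F4 (25 nt, A=4 T=4 G=10 C=7): longest run = 4, exceeds 3 ✗; 3' end CG has 2 G/C ✓; Tm = 2·8 + 4·17 = 84°C ✓ — fails.
F5 (21 nt, A=6 T=5 G=5 C=5): longest run = 3 ✓; 3' end CA has 1 G/C ✓; Tm = 2·11 + 4·10 = 62°C, outside 67–84°C ✗ — fails.

F3 only.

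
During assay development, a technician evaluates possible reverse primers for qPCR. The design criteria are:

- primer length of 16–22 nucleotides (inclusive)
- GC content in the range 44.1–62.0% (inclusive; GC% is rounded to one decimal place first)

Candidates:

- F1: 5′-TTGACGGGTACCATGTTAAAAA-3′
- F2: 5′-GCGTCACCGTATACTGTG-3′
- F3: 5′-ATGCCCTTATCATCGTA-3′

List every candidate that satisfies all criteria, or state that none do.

F1 (22 nt, A=8 T=6 G=5 C=3): length 22 ✓; GC 8/22 = 36.4%, outside 44.1–62.0% ✗ — fails.
F2 (18 nt, A=3 T=5 G=5 C=5): length 18 ✓; GC 10/18 = 55.6% ✓ — passes.
F3 (17 nt, A=4 T=6 G=2 C=5): length 17 ✓; GC 7/17 = 41.2%, outside 44.1–62.0% ✗ — fails.

F2 only.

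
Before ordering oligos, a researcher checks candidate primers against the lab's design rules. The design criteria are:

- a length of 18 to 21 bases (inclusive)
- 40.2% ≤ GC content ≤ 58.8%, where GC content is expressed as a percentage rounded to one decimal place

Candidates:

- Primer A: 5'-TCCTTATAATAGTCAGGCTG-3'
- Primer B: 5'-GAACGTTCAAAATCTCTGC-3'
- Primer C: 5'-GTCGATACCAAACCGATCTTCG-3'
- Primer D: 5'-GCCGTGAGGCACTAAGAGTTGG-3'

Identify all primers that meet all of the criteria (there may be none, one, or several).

Primer A (20 nt, A=5 T=7 G=4 C=4): length 20 ✓; GC 8/20 = 40.0%, outside 40.2–58.8% ✗ — fails.
Primer B (19 nt, A=6 T=5 G=3 C=5): length 19 ✓; GC 8/19 = 42.1% ✓ — passes.
Primer C (22 nt, A=6 T=5 G=4 C=7): length 22, outside 18–21 ✗; GC 11/22 = 50.0% ✓ — fails.
Primer D (22 nt, A=5 T=4 G=9 C=4): length 22, outside 18–21 ✗; GC 13/22 = 59.1%, outside 40.2–58.8% ✗ — fails.

Primer B only.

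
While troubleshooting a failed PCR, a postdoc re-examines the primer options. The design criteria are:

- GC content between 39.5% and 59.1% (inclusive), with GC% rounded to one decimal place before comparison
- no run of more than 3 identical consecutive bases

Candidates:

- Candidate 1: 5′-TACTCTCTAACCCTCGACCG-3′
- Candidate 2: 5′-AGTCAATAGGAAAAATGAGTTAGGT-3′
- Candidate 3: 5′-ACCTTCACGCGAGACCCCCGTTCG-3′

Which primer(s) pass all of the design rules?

Candidate 1 only.

Candidate 1 (20 nt, A=4 T=5 G=2 C=9): GC 11/20 = 55.0% ✓; longest run = 3 ✓ — passes.
Candidate 2 (25 nt, A=11 T=6 G=7 C=1): GC 8/25 = 32.0%, outside 39.5–59.1% ✗; longest run = 5, exceeds 3 ✗ — fails.
Candidate 3 (24 nt, A=4 T=4 G=5 C=11): GC 16/24 = 66.7%, outside 39.5–59.1% ✗; longest run = 5, exceeds 3 ✗ — fails.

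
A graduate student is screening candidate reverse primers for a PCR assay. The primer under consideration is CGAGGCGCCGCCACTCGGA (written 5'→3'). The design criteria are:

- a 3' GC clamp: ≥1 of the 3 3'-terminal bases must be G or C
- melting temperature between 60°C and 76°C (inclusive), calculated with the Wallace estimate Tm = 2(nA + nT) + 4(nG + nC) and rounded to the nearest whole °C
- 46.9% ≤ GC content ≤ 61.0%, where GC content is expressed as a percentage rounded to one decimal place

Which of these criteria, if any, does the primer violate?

Base counts: A=3, T=1, G=7, C=8 (length 19).
GC clamp: 3' end GGA has 2 G/C ✓
Tm: Tm = 2·4 + 4·15 = 68°C ✓
GC content: GC 15/19 = 78.9%, outside 46.9–61.0% ✗

Fails: GC content.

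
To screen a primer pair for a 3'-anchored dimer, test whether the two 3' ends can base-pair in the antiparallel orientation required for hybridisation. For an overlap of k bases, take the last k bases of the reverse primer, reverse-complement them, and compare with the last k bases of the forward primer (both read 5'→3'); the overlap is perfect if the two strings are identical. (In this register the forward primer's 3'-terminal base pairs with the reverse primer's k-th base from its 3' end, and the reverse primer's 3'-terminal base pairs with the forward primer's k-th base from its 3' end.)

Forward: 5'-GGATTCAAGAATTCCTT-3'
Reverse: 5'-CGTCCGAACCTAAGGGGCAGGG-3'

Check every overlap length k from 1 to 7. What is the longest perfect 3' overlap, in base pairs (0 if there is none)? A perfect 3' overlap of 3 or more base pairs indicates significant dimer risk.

Last 7 bases (5'→3') — forward …ATTCCTT, reverse …GGCAGGG.
Reverse complement of the reverse primer's last 7 bases: CCCTGCC; its first k bases are the reverse complement of the reverse primer's last k bases, so a perfect k-base overlap needs the forward primer's last k bases to equal them.
Comparing (forward last k vs required): k=1: T vs C ✗; k=2: TT vs CC ✗; k=3: CTT vs CCC ✗; k=4: CCTT vs CCCT ✗; k=5: TCCTT vs CCCTG ✗; k=6: TTCCTT vs CCCTGC ✗; k=7: ATTCCTT vs CCCTGCC ✗.
No overlap length from 1 to 7 is perfect, so the longest perfect 3' overlap is 0.

Longest perfect overlap: 0 complementary base pairs; below the dimer-risk threshold (threshold 3).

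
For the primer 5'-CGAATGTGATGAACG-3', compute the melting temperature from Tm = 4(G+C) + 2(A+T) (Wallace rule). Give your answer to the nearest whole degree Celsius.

Base counts: A=5, T=3, G=5, C=2 (length 15).
Tm = 2·(5+3) + 4·(5+2) = 2·8 + 4·7 = 16 + 28 = 44°C.

44°C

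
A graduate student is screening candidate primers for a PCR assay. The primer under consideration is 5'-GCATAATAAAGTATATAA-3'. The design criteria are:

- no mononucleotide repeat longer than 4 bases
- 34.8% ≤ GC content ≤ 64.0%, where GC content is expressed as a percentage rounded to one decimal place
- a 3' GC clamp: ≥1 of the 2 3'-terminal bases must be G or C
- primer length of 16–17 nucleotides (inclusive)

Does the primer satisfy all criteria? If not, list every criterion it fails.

Fails: GC content, GC clamp, length.

Base counts: A=10, T=5, G=2, C=1 (length 18).
homopolymer run: longest run = 3 ✓
GC content: GC 3/18 = 16.7%, outside 34.8–64.0% ✗
GC clamp: 3' end AA has 0 G/C, need ≥1 ✗
length: length 18, outside 16–17 ✗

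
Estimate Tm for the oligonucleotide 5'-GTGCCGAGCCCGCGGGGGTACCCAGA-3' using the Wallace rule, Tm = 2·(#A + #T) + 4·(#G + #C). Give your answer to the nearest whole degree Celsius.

92°C

Base counts: A=4, T=2, G=11, C=9 (length 26).
Tm = 2·(4+2) + 4·(11+9) = 2·6 + 4·20 = 12 + 80 = 92°C.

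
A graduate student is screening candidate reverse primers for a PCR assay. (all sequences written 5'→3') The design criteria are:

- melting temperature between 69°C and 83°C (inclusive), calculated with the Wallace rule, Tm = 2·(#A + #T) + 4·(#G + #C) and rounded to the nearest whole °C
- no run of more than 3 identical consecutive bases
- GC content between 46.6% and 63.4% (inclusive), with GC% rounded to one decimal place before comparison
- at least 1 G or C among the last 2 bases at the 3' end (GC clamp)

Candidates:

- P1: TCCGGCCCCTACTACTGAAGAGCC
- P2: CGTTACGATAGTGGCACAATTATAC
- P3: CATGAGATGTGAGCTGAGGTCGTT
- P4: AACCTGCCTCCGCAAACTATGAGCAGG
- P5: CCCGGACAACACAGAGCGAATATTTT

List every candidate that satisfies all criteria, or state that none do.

P1 (24 nt, A=5 T=4 G=5 C=10): Tm = 2·9 + 4·15 = 78°C ✓; longest run = 4, exceeds 3 ✗; GC 15/24 = 62.5% ✓; 3' end CC has 2 G/C ✓ — fails.
P2 (25 nt, A=8 T=7 G=5 C=5): Tm = 2·15 + 4·10 = 70°C ✓; longest run = 2 ✓; GC 10/25 = 40.0%, outside 46.6–63.4% ✗; 3' end AC has 1 G/C ✓ — fails.
P3 (24 nt, A=5 T=7 G=9 C=3): Tm = 2·12 + 4·12 = 72°C ✓; longest run = 2 ✓; GC 12/24 = 50.0% ✓; 3' end TT has 0 G/C, need ≥1 ✗ — fails.
P4 (27 nt, A=8 T=4 G=6 C=9): Tm = 2·12 + 4·15 = 84°C, outside 69–83°C ✗; longest run = 3 ✓; GC 15/27 = 55.6% ✓; 3' end GG has 2 G/C ✓ — fails.
P5 (26 nt, A=9 T=5 G=5 C=7): Tm = 2·14 + 4·12 = 76°C ✓; longest run = 4, exceeds 3 ✗; GC 12/26 = 46.2%, outside 46.6–63.4% ✗; 3' end TT has 0 G/C, need ≥1 ✗ — fails.

None of the candidates satisfy all criteria.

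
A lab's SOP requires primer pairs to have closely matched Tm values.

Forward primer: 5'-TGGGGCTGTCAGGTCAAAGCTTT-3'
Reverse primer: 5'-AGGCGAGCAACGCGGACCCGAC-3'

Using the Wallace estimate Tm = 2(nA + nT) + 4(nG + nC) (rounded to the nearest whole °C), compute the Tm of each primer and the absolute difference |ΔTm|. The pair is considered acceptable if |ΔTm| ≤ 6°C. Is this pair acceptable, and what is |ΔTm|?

|ΔTm| = 6°C; the pair is acceptable.

Forward: A=4 T=7 G=8 C=4 → Tm = 2·11 + 4·12 = 70°C.
Reverse: A=6 T=0 G=8 C=8 → Tm = 2·6 + 4·16 = 76°C.
|ΔTm| = |70 − 76| = 6°C, ≤ 6°C.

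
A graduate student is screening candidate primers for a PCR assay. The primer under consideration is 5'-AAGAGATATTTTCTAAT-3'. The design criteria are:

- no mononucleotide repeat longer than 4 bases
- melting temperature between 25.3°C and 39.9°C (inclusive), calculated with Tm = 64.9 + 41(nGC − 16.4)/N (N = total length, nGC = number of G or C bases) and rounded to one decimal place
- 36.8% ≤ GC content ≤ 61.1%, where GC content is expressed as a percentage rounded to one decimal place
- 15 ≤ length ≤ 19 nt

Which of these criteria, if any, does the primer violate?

Base counts: A=7, T=7, G=2, C=1 (length 17).
homopolymer run: longest run = 4 ✓
Tm: Tm = 64.9 + 41·(3 − 16.4)/17 = 32.6°C ✓
GC content: GC 3/17 = 17.6%, outside 36.8–61.1% ✗
length: length 17 ✓

Fails: GC content.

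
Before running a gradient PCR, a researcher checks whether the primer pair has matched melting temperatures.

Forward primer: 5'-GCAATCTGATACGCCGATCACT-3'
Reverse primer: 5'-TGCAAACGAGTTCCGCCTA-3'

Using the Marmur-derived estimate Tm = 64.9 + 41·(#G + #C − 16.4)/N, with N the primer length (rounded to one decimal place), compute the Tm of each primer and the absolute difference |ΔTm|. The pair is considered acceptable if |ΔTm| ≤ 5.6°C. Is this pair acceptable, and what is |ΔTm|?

|ΔTm| = 3.7°C; the pair is acceptable.

Forward: G+C = 11, N = 22 → Tm = 64.9 + 41·(11 − 16.4)/22 = 54.8°C.
Reverse: G+C = 10, N = 19 → Tm = 64.9 + 41·(10 − 16.4)/19 = 51.1°C.
|ΔTm| = |54.8 − 51.1| = 3.7°C, ≤ 5.6°C.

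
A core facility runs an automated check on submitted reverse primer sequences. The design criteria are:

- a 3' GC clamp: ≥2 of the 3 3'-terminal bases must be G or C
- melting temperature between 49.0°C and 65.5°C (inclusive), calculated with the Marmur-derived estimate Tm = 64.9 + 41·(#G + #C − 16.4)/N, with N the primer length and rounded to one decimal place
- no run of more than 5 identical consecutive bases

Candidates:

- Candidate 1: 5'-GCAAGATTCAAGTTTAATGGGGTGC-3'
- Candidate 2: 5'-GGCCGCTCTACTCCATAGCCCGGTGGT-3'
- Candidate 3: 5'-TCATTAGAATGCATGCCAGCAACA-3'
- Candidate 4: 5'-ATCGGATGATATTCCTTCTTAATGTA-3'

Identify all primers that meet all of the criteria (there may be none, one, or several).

Candidate 1 (25 nt, A=7 T=7 G=8 C=3): 3' end TGC has 2 G/C ✓; Tm = 64.9 + 41·(11 − 16.4)/25 = 56.0°C ✓; longest run = 4 ✓ — passes.
Candidate 2 (27 nt, A=3 T=6 G=8 C=10): 3' end GGT has 2 G/C ✓; Tm = 64.9 + 41·(18 − 16.4)/27 = 67.3°C, outside 49.0–65.5°C ✗; longest run = 3 ✓ — fails.
Candidate 3 (24 nt, A=9 T=5 G=4 C=6): 3' end ACA has 1 G/C, need ≥2 ✗; Tm = 64.9 + 41·(10 − 16.4)/24 = 54.0°C ✓; longest run = 2 ✓ — fails.
Candidate 4 (26 nt, A=7 T=11 G=4 C=4): 3' end GTA has 1 G/C, need ≥2 ✗; Tm = 64.9 + 41·(8 − 16.4)/26 = 51.7°C ✓; longest run = 2 ✓ — fails.

Candidate 1 only.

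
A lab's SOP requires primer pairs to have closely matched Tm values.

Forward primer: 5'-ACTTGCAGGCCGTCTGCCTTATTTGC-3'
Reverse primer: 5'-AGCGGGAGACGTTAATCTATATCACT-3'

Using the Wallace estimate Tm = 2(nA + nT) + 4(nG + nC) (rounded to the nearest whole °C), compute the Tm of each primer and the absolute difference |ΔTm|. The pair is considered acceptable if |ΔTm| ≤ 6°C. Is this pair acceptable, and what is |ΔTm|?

Forward: A=3 T=9 G=6 C=8 → Tm = 2·12 + 4·14 = 80°C.
Reverse: A=8 T=7 G=6 C=5 → Tm = 2·15 + 4·11 = 74°C.
|ΔTm| = |80 − 74| = 6°C, ≤ 6°C.

|ΔTm| = 6°C; the pair is acceptable.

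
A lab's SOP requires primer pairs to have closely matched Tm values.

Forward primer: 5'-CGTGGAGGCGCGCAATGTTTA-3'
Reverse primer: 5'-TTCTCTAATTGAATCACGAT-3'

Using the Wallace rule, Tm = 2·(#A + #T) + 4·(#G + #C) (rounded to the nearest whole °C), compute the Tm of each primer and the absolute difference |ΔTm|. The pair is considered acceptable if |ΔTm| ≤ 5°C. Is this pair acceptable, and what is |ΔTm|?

Forward: A=4 T=5 G=8 C=4 → Tm = 2·9 + 4·12 = 66°C.
Reverse: A=6 T=8 G=2 C=4 → Tm = 2·14 + 4·6 = 52°C.
|ΔTm| = |66 − 52| = 14°C, > 5°C.

|ΔTm| = 14°C; the pair is not acceptable.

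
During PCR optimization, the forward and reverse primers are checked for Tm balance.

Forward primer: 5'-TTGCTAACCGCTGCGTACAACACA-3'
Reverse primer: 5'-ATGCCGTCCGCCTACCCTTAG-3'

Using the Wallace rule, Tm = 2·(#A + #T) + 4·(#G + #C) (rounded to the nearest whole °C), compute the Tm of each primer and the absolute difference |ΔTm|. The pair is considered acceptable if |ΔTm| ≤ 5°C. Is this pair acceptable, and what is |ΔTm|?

Forward: A=7 T=5 G=4 C=8 → Tm = 2·12 + 4·12 = 72°C.
Reverse: A=3 T=5 G=4 C=9 → Tm = 2·8 + 4·13 = 68°C.
|ΔTm| = |72 − 68| = 4°C, ≤ 5°C.

|ΔTm| = 4°C; the pair is acceptable.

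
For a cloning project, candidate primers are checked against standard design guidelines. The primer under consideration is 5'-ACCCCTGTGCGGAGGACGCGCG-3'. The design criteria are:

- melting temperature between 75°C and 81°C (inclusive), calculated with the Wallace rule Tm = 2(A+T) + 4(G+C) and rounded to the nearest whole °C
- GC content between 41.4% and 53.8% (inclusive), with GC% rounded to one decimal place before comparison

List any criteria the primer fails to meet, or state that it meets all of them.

Fails: GC content.

Base counts: A=3, T=2, G=9, C=8 (length 22).
Tm: Tm = 2·5 + 4·17 = 78°C ✓
GC content: GC 17/22 = 77.3%, outside 41.4–53.8% ✗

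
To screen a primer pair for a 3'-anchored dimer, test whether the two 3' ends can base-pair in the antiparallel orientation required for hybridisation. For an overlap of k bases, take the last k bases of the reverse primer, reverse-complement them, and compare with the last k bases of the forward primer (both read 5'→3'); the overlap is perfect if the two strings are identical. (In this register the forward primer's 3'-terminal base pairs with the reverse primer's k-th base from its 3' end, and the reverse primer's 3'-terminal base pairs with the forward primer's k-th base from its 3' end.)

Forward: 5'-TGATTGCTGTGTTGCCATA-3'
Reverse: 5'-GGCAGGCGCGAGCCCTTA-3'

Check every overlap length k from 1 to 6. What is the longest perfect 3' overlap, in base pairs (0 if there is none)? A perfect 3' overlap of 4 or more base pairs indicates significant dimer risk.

Last 6 bases (5'→3') — forward …GCCATA, reverse …CCCTTA.
Reverse complement of the reverse primer's last 6 bases: TAAGGG; its first k bases are the reverse complement of the reverse primer's last k bases, so a perfect k-base overlap needs the forward primer's last k bases to equal them.
Comparing (forward last k vs required): k=1: A vs T ✗; k=2: TA vs TA ✓; k=3: ATA vs TAA ✗; k=4: CATA vs TAAG ✗; k=5: CCATA vs TAAGG ✗; k=6: GCCATA vs TAAGGG ✗.
Only k = 2 is perfect, so the longest perfect 3' overlap is 2.

Longest perfect overlap: 2 complementary base pairs; below the dimer-risk threshold (threshold 4).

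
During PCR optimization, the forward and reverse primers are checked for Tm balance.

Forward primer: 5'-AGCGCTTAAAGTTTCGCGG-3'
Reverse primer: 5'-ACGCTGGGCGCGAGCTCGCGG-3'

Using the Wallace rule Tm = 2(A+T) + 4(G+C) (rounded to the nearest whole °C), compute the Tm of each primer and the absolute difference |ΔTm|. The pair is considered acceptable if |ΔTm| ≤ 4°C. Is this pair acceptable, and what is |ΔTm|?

|ΔTm| = 18°C; the pair is not acceptable.

Forward: A=4 T=5 G=6 C=4 → Tm = 2·9 + 4·10 = 58°C.
Reverse: A=2 T=2 G=10 C=7 → Tm = 2·4 + 4·17 = 76°C.
|ΔTm| = |58 − 76| = 18°C, > 4°C.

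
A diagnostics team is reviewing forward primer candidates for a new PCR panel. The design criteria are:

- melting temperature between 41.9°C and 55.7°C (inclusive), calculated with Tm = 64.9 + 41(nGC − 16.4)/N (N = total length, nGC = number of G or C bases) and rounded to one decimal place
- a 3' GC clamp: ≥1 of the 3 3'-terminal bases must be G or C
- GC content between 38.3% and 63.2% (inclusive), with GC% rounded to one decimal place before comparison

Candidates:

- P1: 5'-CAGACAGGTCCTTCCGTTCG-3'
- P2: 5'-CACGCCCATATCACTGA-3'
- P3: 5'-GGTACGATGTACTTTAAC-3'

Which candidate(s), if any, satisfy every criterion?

P1 (20 nt, A=3 T=5 G=5 C=7): Tm = 64.9 + 41·(12 − 16.4)/20 = 55.9°C, outside 41.9–55.7°C ✗; 3' end TCG has 2 G/C ✓; GC 12/20 = 60.0% ✓ — fails.
P2 (17 nt, A=5 T=3 G=2 C=7): Tm = 64.9 + 41·(9 − 16.4)/17 = 47.1°C ✓; 3' end TGA has 1 G/C ✓; GC 9/17 = 52.9% ✓ — passes.
P3 (18 nt, A=5 T=6 G=4 C=3): Tm = 64.9 + 41·(7 − 16.4)/18 = 43.5°C ✓; 3' end AAC has 1 G/C ✓; GC 7/18 = 38.9% ✓ — passes.

P2 and P3.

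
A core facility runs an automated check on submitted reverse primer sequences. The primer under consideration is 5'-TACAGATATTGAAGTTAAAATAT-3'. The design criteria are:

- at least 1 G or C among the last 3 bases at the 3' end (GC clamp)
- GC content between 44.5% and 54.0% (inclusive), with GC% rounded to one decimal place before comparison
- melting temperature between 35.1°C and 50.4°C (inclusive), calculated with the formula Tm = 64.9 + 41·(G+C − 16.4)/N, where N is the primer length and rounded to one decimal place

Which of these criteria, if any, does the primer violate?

Fails: GC clamp, GC content.

Base counts: A=11, T=8, G=3, C=1 (length 23).
GC clamp: 3' end TAT has 0 G/C, need ≥1 ✗
GC content: GC 4/23 = 17.4%, outside 44.5–54.0% ✗
Tm: Tm = 64.9 + 41·(4 − 16.4)/23 = 42.8°C ✓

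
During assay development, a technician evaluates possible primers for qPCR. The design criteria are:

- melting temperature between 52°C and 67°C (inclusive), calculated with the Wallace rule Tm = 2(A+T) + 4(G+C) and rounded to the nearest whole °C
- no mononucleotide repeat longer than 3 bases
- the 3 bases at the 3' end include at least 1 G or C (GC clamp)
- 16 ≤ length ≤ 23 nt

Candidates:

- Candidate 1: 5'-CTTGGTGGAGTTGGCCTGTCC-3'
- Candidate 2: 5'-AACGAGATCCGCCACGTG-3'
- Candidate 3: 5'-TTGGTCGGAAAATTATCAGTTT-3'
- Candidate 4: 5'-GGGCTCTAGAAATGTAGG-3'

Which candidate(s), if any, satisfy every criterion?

Candidate 2 and Candidate 4.

Candidate 1 (21 nt, A=1 T=7 G=8 C=5): Tm = 2·8 + 4·13 = 68°C, outside 52–67°C ✗; longest run = 2 ✓; 3' end TCC has 2 G/C ✓; length 21 ✓ — fails.
Candidate 2 (18 nt, A=5 T=2 G=5 C=6): Tm = 2·7 + 4·11 = 58°C ✓; longest run = 2 ✓; 3' end GTG has 2 G/C ✓; length 18 ✓ — passes.
Candidate 3 (22 nt, A=6 T=9 G=5 C=2): Tm = 2·15 + 4·7 = 58°C ✓; longest run = 4, exceeds 3 ✗; 3' end TTT has 0 G/C, need ≥1 ✗; length 22 ✓ — fails.
Candidate 4 (18 nt, A=5 T=4 G=7 C=2): Tm = 2·9 + 4·9 = 54°C ✓; longest run = 3 ✓; 3' end AGG has 2 G/C ✓; length 18 ✓ — passes.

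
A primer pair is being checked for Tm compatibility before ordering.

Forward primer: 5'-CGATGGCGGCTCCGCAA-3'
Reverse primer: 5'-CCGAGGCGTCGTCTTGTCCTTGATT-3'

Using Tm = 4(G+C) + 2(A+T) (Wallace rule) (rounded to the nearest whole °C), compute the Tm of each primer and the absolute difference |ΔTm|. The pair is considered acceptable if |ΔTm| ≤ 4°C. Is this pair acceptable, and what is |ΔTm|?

Forward: A=3 T=2 G=6 C=6 → Tm = 2·5 + 4·12 = 58°C.
Reverse: A=2 T=9 G=7 C=7 → Tm = 2·11 + 4·14 = 78°C.
|ΔTm| = |58 − 78| = 20°C, > 4°C.

|ΔTm| = 20°C; the pair is not acceptable.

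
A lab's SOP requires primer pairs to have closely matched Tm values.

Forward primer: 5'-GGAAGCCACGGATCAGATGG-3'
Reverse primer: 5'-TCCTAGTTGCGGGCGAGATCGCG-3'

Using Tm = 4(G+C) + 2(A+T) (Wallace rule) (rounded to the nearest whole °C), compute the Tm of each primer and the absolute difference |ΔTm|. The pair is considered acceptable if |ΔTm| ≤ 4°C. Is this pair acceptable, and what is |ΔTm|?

Forward: A=6 T=2 G=8 C=4 → Tm = 2·8 + 4·12 = 64°C.
Reverse: A=3 T=5 G=9 C=6 → Tm = 2·8 + 4·15 = 76°C.
|ΔTm| = |64 − 76| = 12°C, > 4°C.

|ΔTm| = 12°C; the pair is not acceptable.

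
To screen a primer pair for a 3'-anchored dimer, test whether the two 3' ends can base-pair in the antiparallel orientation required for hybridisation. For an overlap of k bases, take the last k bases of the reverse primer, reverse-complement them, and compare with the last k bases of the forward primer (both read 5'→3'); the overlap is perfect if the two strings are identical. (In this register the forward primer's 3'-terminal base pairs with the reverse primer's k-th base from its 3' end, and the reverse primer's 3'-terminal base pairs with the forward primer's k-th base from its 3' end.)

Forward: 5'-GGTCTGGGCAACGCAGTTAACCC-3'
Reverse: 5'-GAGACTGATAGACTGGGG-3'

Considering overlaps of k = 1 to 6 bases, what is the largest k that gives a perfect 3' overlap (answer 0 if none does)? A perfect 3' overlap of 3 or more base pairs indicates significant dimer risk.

Last 6 bases (5'→3') — forward …TAACCC, reverse …CTGGGG.
Reverse complement of the reverse primer's last 6 bases: CCCCAG; its first k bases are the reverse complement of the reverse primer's last k bases, so a perfect k-base overlap needs the forward primer's last k bases to equal them.
Comparing (forward last k vs required): k=1: C vs C ✓; k=2: CC vs CC ✓; k=3: CCC vs CCC ✓; k=4: ACCC vs CCCC ✗; k=5: AACCC vs CCCCA ✗; k=6: TAACCC vs CCCCAG ✗.
Perfect overlaps at k = 1, 2, 3; the largest is 3.

Longest perfect overlap: 3 complementary base pairs; significant dimer risk (threshold 3).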